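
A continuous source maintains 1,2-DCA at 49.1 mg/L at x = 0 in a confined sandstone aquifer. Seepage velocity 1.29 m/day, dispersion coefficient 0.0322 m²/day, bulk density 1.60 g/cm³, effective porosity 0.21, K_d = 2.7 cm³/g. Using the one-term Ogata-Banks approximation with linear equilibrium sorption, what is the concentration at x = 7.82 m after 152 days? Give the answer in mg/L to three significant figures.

47.6 mg/L

Retardation factor R = 1 + ρ_b·K_d/n = 1 + 1.60 × 2.7/0.21 = 21.57.
Sorption retards both mechanisms: v_R = v/R = 0.05981 m/day, D_R = D/R = 0.001493 m²/day.
v_R·t = 0.05981 × 152 = 9.09112 m; 2√(D_R t) = 0.9528 m; argument = (7.82 − 9.09112)/0.9528 = -1.334.
C = C₀ × ½·erfc(-1.334) = 49.1 × 0.9704 = 47.6 mg/L.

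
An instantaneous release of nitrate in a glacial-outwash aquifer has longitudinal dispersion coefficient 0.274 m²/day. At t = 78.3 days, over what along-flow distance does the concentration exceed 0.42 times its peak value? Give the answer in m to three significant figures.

The plume is Gaussian with σ = √(2Dt) = √(2 × 0.274 × 78.3) = 6.550 m.
C/C_peak = exp(−Δx²/(2σ²)) = 0.42 ⇒ Δx = σ·√(−2 ln 0.42) = 6.550 × 1.317 = 8.626 m.
Width = 2Δx = 17.3 m.

17.3 m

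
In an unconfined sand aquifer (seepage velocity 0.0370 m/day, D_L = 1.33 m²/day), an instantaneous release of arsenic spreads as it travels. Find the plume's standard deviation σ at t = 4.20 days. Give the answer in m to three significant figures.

3.34 m

Dispersive spreading gives a Gaussian with σ² = 2Dt; advection only shifts the center.
σ = √(2 × 1.33 × 4.20) = 3.34 m.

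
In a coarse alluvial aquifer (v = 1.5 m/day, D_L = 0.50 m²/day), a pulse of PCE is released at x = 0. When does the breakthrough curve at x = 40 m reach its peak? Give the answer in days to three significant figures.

26.4 days

For the 1D instantaneous-source solution, setting ∂C/∂t = 0 at fixed x gives v²t² + 2Dt − x² = 0, so t = (√(D² + v²x²) − D)/v².
√(D² + v²x²) = √(0.50² + 1.5² × 40²) = 60.00; v² = 2.25.
t = (60.00 − 0.50)/2.25 = 26.4 days (vs. the pure-advection estimate x/v = 26.7 d).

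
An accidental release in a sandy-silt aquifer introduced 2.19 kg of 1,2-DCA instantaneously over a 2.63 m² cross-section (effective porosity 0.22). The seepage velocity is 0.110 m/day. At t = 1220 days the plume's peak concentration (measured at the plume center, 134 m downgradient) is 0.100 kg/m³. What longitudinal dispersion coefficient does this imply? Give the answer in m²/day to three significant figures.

At the plume center C_max = M/(n_e·A·√(4πDt)), so D = M²/(4πt·(n_e·A·C_max)²).
n_e·A·C_max = 0.22 × 2.63 × 0.100 = 0.05786 kg/m.
D = 2.19²/(4π × 1220 × 0.05786²) = 0.0934 m²/day.

0.0934 m²/day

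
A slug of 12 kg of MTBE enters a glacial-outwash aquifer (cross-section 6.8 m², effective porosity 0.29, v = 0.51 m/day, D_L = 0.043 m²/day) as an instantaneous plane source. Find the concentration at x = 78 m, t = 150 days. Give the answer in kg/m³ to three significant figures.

0.619 kg/m³

For an instantaneous plane source, C(x,t) = M/(n_e·A·√(4πDt)) · exp(−(x−vt)²/(4Dt)), with n_e·A the pore (flow) area.
Plume center vt = 0.51 × 150 = 76.5 m, so the well at 78 m is 1.5 m downgradient of the peak.
√(4πDt) = 9.003 m, giving peak height M/(n_e·A·√(4πDt)) = 12/(0.29 × 6.8 × 9.003) = 0.6759 kg/m³.
(x−vt)²/(4Dt) = (1.5)²/(4 × 0.043 × 150) = 0.08721; exp(−0.08721) = 0.9165.
C = 0.6759 × 0.9165 = 0.619 kg/m³.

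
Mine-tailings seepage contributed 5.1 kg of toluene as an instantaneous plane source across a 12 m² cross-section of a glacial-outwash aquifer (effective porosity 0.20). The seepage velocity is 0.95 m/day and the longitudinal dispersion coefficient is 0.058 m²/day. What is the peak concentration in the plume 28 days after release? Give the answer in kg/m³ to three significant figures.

0.470 kg/m³

The peak of an instantaneous 1D plume sits at x = vt; there the Gaussian factor is 1 and C_max = M/(n_e·A·√(4πDt)), where n_e·A is the pore area the mass is dissolved in.
√(4πDt) = √(4π × 0.058 × 28) = 4.517 m, so C_max = 5.1/(0.20 × 12 × 4.517) = 0.470 kg/m³.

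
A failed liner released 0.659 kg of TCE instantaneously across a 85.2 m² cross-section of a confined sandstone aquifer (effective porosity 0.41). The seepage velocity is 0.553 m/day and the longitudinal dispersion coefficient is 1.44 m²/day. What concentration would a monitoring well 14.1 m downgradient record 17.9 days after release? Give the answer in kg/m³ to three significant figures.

For an instantaneous plane source, C(x,t) = M/(n_e·A·√(4πDt)) · exp(−(x−vt)²/(4Dt)), with n_e·A the pore (flow) area.
Plume center vt = 0.553 × 17.9 = 9.8987 m, so the well at 14.1 m is 4.2013 m downgradient of the peak.
√(4πDt) = 18.00 m, giving peak height M/(n_e·A·√(4πDt)) = 0.659/(0.41 × 85.2 × 18.00) = 0.001048 kg/m³.
(x−vt)²/(4Dt) = (4.2013)²/(4 × 1.44 × 17.9) = 0.1712; exp(−0.1712) = 0.8427.
C = 0.001048 × 0.8427 = 0.000883 kg/m³.

0.000883 kg/m³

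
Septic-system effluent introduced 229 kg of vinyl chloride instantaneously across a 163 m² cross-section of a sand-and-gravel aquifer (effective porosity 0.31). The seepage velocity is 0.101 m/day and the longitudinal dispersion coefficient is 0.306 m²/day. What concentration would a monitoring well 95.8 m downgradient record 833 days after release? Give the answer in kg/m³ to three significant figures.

For an instantaneous plane source, C(x,t) = M/(n_e·A·√(4πDt)) · exp(−(x−vt)²/(4Dt)), with n_e·A the pore (flow) area.
Plume center vt = 0.101 × 833 = 84.133 m, so the well at 95.8 m is 11.667 m downgradient of the peak.
√(4πDt) = 56.60 m, giving peak height M/(n_e·A·√(4πDt)) = 229/(0.31 × 163 × 56.60) = 0.08007 kg/m³.
(x−vt)²/(4Dt) = (11.667)²/(4 × 0.306 × 833) = 0.1335; exp(−0.1335) = 0.8750.
C = 0.08007 × 0.8750 = 0.0701 kg/m³.

0.0701 kg/m³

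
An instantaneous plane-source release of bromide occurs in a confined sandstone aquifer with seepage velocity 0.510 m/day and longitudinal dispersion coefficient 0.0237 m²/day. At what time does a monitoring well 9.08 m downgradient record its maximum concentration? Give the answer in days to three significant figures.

For the 1D instantaneous-source solution, setting ∂C/∂t = 0 at fixed x gives v²t² + 2Dt − x² = 0, so t = (√(D² + v²x²) − D)/v².
√(D² + v²x²) = √(0.0237² + 0.510² × 9.08²) = 4.631; v² = 0.2601.
t = (4.631 − 0.0237)/0.2601 = 17.7 days (vs. the pure-advection estimate x/v = 17.8 d).

17.7 days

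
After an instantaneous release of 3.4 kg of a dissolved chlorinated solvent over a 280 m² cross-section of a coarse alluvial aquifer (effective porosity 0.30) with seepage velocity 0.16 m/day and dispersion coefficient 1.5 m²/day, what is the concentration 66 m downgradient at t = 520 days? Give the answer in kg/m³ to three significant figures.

For an instantaneous plane source, C(x,t) = M/(n_e·A·√(4πDt)) · exp(−(x−vt)²/(4Dt)), with n_e·A the pore (flow) area.
Plume center vt = 0.16 × 520 = 83.2 m, so the well at 66 m is 17.2 m upgradient of the peak.
√(4πDt) = 99.00 m, giving peak height M/(n_e·A·√(4πDt)) = 3.4/(0.30 × 280 × 99.00) = 0.0004089 kg/m³.
(x−vt)²/(4Dt) = (-17.2)²/(4 × 1.5 × 520) = 0.09482; exp(−0.09482) = 0.9095.
C = 0.0004089 × 0.9095 = 0.000372 kg/m³.

0.000372 kg/m³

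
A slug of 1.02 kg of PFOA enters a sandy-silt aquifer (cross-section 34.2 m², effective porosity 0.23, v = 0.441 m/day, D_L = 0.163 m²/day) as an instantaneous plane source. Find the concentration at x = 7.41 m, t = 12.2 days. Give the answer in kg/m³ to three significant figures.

For an instantaneous plane source, C(x,t) = M/(n_e·A·√(4πDt)) · exp(−(x−vt)²/(4Dt)), with n_e·A the pore (flow) area.
Plume center vt = 0.441 × 12.2 = 5.3802 m, so the well at 7.41 m is 2.0298 m downgradient of the peak.
√(4πDt) = 4.999 m, giving peak height M/(n_e·A·√(4πDt)) = 1.02/(0.23 × 34.2 × 4.999) = 0.02594 kg/m³.
(x−vt)²/(4Dt) = (2.0298)²/(4 × 0.163 × 12.2) = 0.5180; exp(−0.5180) = 0.5957.
C = 0.02594 × 0.5957 = 0.0155 kg/m³.

0.0155 kg/m³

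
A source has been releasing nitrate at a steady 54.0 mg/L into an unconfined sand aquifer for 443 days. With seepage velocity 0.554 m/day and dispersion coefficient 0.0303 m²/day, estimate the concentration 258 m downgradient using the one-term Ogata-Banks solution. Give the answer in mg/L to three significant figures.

0.410 mg/L

For a continuous step input, C/C₀ ≈ ½·erfc((x−vt)/(2√(Dt))).
vt = 0.554 × 443 = 245.422 m and 2√(Dt) = 2√(0.0303 × 443) = 7.327 m.
Argument (x−vt)/(2√(Dt)) = (258 − 245.422)/7.327 = 1.717; ½·erfc(1.717) = 0.007587.
C = 54.0 × 0.007587 = 0.410 mg/L.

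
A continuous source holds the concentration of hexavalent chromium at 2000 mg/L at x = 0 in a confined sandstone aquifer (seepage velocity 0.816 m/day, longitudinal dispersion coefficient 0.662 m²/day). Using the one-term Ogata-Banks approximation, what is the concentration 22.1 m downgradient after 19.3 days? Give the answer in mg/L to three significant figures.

209 mg/L

For a continuous step input, C/C₀ ≈ ½·erfc((x−vt)/(2√(Dt))).
vt = 0.816 × 19.3 = 15.7488 m and 2√(Dt) = 2√(0.662 × 19.3) = 7.149 m.
Argument (x−vt)/(2√(Dt)) = (22.1 − 15.7488)/7.149 = 0.8884; ½·erfc(0.8884) = 0.1045.
C = 2000 × 0.1045 = 209 mg/L.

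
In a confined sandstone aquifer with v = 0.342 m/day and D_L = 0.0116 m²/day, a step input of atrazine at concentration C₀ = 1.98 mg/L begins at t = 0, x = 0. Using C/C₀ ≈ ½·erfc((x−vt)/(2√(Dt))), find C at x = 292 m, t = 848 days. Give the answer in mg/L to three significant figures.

For a continuous step input, C/C₀ ≈ ½·erfc((x−vt)/(2√(Dt))).
vt = 0.342 × 848 = 290.016 m and 2√(Dt) = 2√(0.0116 × 848) = 6.273 m.
Argument (x−vt)/(2√(Dt)) = (292 − 290.016)/6.273 = 0.3163; ½·erfc(0.3163) = 0.3273.
C = 1.98 × 0.3273 = 0.648 mg/L.

0.648 mg/L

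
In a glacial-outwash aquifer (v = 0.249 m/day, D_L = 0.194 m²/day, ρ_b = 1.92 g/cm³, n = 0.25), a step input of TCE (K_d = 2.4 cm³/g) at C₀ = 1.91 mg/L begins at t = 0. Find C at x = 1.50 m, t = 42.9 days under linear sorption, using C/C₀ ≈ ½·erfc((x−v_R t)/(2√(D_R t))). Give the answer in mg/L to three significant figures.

Retardation factor R = 1 + ρ_b·K_d/n = 1 + 1.92 × 2.4/0.25 = 19.43.
Sorption retards both mechanisms: v_R = v/R = 0.01282 m/day, D_R = D/R = 0.009985 m²/day.
v_R·t = 0.01282 × 42.9 = 0.549978 m; 2√(D_R t) = 1.309 m; argument = (1.50 − 0.549978)/1.309 = 0.7258.
C = C₀ × ½·erfc(0.7258) = 1.91 × 0.1523 = 0.291 mg/L.

0.291 mg/L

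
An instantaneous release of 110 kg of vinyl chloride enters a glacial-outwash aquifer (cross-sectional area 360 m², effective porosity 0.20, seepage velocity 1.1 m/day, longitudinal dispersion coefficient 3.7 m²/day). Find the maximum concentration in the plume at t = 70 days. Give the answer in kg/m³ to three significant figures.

The peak of an instantaneous 1D plume sits at x = vt; there the Gaussian factor is 1 and C_max = M/(n_e·A·√(4πDt)), where n_e·A is the pore area the mass is dissolved in.
√(4πDt) = √(4π × 3.7 × 70) = 57.05 m, so C_max = 110/(0.20 × 360 × 57.05) = 0.0268 kg/m³.

0.0268 kg/m³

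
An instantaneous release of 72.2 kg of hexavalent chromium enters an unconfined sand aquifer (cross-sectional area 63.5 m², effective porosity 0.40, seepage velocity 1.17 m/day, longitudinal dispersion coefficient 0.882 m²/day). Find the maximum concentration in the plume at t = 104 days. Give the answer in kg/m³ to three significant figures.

0.0837 kg/m³

The peak of an instantaneous 1D plume sits at x = vt; there the Gaussian factor is 1 and C_max = M/(n_e·A·√(4πDt)), where n_e·A is the pore area the mass is dissolved in.
√(4πDt) = √(4π × 0.882 × 104) = 33.95 m, so C_max = 72.2/(0.40 × 63.5 × 33.95) = 0.0837 kg/m³.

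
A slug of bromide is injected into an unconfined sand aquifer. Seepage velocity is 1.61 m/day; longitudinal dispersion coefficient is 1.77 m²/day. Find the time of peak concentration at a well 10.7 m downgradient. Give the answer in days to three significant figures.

For the 1D instantaneous-source solution, setting ∂C/∂t = 0 at fixed x gives v²t² + 2Dt − x² = 0, so t = (√(D² + v²x²) − D)/v².
√(D² + v²x²) = √(1.77² + 1.61² × 10.7²) = 17.32; v² = 2.5921.
t = (17.32 − 1.77)/2.5921 = 6.00 days (vs. the pure-advection estimate x/v = 6.65 d).

6.00 days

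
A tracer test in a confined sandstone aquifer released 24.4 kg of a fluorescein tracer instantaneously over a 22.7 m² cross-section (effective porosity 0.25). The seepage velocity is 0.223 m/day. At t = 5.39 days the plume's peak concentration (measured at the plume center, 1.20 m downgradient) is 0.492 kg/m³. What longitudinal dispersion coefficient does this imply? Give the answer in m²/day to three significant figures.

At the plume center C_max = M/(n_e·A·√(4πDt)), so D = M²/(4πt·(n_e·A·C_max)²).
n_e·A·C_max = 0.25 × 22.7 × 0.492 = 2.792 kg/m.
D = 24.4²/(4π × 5.39 × 2.792²) = 1.13 m²/day.

1.13 m²/day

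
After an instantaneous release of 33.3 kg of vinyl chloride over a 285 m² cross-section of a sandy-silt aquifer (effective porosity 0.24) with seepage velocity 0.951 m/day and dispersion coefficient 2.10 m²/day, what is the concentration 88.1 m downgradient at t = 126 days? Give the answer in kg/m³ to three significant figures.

For an instantaneous plane source, C(x,t) = M/(n_e·A·√(4πDt)) · exp(−(x−vt)²/(4Dt)), with n_e·A the pore (flow) area.
Plume center vt = 0.951 × 126 = 119.826 m, so the well at 88.1 m is 31.726 m upgradient of the peak.
√(4πDt) = 57.66 m, giving peak height M/(n_e·A·√(4πDt)) = 33.3/(0.24 × 285 × 57.66) = 0.008443 kg/m³.
(x−vt)²/(4Dt) = (-31.726)²/(4 × 2.10 × 126) = 0.9510; exp(−0.9510) = 0.3864.
C = 0.008443 × 0.3864 = 0.00326 kg/m³.

0.00326 kg/m³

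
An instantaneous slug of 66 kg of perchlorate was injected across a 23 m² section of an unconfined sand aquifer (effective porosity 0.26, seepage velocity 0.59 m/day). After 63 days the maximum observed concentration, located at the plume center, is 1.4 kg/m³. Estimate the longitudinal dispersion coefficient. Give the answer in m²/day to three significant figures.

0.0785 m²/day

At the plume center C_max = M/(n_e·A·√(4πDt)), so D = M²/(4πt·(n_e·A·C_max)²).
n_e·A·C_max = 0.26 × 23 × 1.4 = 8.372 kg/m.
D = 66²/(4π × 63 × 8.372²) = 0.0785 m²/day.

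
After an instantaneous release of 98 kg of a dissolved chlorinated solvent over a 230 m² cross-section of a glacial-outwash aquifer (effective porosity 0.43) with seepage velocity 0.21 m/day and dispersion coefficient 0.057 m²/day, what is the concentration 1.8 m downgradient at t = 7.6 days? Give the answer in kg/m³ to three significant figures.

For an instantaneous plane source, C(x,t) = M/(n_e·A·√(4πDt)) · exp(−(x−vt)²/(4Dt)), with n_e·A the pore (flow) area.
Plume center vt = 0.21 × 7.6 = 1.596 m, so the well at 1.8 m is 0.204 m downgradient of the peak.
√(4πDt) = 2.333 m, giving peak height M/(n_e·A·√(4πDt)) = 98/(0.43 × 230 × 2.333) = 0.4247 kg/m³.
(x−vt)²/(4Dt) = (0.204)²/(4 × 0.057 × 7.6) = 0.02402; exp(−0.02402) = 0.9763.
C = 0.4247 × 0.9763 = 0.415 kg/m³.

0.415 kg/m³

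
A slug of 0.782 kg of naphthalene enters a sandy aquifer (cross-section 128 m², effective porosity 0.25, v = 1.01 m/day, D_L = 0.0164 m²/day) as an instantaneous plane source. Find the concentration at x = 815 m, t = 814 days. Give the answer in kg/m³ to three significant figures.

For an instantaneous plane source, C(x,t) = M/(n_e·A·√(4πDt)) · exp(−(x−vt)²/(4Dt)), with n_e·A the pore (flow) area.
Plume center vt = 1.01 × 814 = 822.14 m, so the well at 815 m is 7.14 m upgradient of the peak.
√(4πDt) = 12.95 m, giving peak height M/(n_e·A·√(4πDt)) = 0.782/(0.25 × 128 × 12.95) = 0.001887 kg/m³.
(x−vt)²/(4Dt) = (-7.14)²/(4 × 0.0164 × 814) = 0.9547; exp(−0.9547) = 0.3849.
C = 0.001887 × 0.3849 = 0.000726 kg/m³.

0.000726 kg/m³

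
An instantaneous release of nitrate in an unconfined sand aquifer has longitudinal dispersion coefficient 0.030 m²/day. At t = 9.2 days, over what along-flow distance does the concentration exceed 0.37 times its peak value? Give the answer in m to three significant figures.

2.10 m

The plume is Gaussian with σ = √(2Dt) = √(2 × 0.030 × 9.2) = 0.7430 m.
C/C_peak = exp(−Δx²/(2σ²)) = 0.37 ⇒ Δx = σ·√(−2 ln 0.37) = 0.7430 × 1.410 = 1.048 m.
Width = 2Δx = 2.10 m.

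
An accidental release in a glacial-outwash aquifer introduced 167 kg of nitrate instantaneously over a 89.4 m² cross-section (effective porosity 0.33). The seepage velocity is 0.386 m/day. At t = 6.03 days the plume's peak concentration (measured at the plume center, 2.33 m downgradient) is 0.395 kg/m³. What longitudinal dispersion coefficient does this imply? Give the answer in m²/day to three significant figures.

At the plume center C_max = M/(n_e·A·√(4πDt)), so D = M²/(4πt·(n_e·A·C_max)²).
n_e·A·C_max = 0.33 × 89.4 × 0.395 = 11.65 kg/m.
D = 167²/(4π × 6.03 × 11.65²) = 2.71 m²/day.

2.71 m²/day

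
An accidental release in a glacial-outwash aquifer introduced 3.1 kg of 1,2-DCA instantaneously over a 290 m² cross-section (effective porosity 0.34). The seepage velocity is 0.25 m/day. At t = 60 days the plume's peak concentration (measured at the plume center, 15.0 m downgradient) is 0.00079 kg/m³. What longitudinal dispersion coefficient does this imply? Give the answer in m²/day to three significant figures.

At the plume center C_max = M/(n_e·A·√(4πDt)), so D = M²/(4πt·(n_e·A·C_max)²).
n_e·A·C_max = 0.34 × 290 × 0.00079 = 0.07789 kg/m.
D = 3.1²/(4π × 60 × 0.07789²) = 2.10 m²/day.

2.10 m²/day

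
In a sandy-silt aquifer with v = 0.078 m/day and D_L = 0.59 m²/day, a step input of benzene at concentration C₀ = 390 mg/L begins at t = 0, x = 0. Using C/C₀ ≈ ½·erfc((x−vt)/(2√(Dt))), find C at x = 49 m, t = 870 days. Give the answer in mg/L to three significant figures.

282 mg/L

For a continuous step input, C/C₀ ≈ ½·erfc((x−vt)/(2√(Dt))).
vt = 0.078 × 870 = 67.86 m and 2√(Dt) = 2√(0.59 × 870) = 45.31 m.
Argument (x−vt)/(2√(Dt)) = (49 − 67.86)/45.31 = -0.4162; ½·erfc(-0.4162) = 0.7219.
C = 390 × 0.7219 = 282 mg/L.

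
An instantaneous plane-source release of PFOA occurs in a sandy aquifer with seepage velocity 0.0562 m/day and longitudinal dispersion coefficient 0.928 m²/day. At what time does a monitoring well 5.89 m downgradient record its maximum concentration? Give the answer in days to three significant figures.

18.1 days

For the 1D instantaneous-source solution, setting ∂C/∂t = 0 at fixed x gives v²t² + 2Dt − x² = 0, so t = (√(D² + v²x²) − D)/v².
√(D² + v²x²) = √(0.928² + 0.0562² × 5.89²) = 0.9853; v² = 0.00315844.
t = (0.9853 − 0.928)/0.00315844 = 18.1 days (vs. the pure-advection estimate x/v = 105 d).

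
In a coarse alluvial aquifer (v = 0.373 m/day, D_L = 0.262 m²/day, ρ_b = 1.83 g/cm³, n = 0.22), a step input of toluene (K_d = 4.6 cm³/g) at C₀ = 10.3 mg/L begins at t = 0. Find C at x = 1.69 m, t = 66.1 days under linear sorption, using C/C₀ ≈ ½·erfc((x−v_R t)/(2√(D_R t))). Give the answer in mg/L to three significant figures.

1.33 mg/L

Retardation factor R = 1 + ρ_b·K_d/n = 1 + 1.83 × 4.6/0.22 = 39.26.
Sorption retards both mechanisms: v_R = v/R = 0.009501 m/day, D_R = D/R = 0.006673 m²/day.
v_R·t = 0.009501 × 66.1 = 0.6280161 m; 2√(D_R t) = 1.328 m; argument = (1.69 − 0.6280161)/1.328 = 0.7997.
C = C₀ × ½·erfc(0.7997) = 10.3 × 0.1290 = 1.33 mg/L.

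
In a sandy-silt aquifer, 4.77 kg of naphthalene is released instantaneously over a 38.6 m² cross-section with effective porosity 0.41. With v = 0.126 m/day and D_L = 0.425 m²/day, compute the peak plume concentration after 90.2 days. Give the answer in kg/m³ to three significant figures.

The peak of an instantaneous 1D plume sits at x = vt; there the Gaussian factor is 1 and C_max = M/(n_e·A·√(4πDt)), where n_e·A is the pore area the mass is dissolved in.
√(4πDt) = √(4π × 0.425 × 90.2) = 21.95 m, so C_max = 4.77/(0.41 × 38.6 × 21.95) = 0.0137 kg/m³.

0.0137 kg/m³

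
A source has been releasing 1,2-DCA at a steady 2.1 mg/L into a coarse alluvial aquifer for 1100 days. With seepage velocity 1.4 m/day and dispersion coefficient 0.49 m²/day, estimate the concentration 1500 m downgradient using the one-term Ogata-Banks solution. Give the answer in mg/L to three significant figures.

1.87 mg/L

For a continuous step input, C/C₀ ≈ ½·erfc((x−vt)/(2√(Dt))).
vt = 1.4 × 1100 = 1540 m and 2√(Dt) = 2√(0.49 × 1100) = 46.43 m.
Argument (x−vt)/(2√(Dt)) = (1500 − 1540)/46.43 = -0.8615; ½·erfc(-0.8615) = 0.8885.
C = 2.1 × 0.8885 = 1.87 mg/L.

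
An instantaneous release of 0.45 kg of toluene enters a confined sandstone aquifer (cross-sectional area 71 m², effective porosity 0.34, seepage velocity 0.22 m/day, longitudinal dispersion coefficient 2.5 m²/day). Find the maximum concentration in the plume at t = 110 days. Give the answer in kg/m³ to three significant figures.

0.000317 kg/m³

The peak of an instantaneous 1D plume sits at x = vt; there the Gaussian factor is 1 and C_max = M/(n_e·A·√(4πDt)), where n_e·A is the pore area the mass is dissolved in.
√(4πDt) = √(4π × 2.5 × 110) = 58.79 m, so C_max = 0.45/(0.34 × 71 × 58.79) = 0.000317 kg/m³.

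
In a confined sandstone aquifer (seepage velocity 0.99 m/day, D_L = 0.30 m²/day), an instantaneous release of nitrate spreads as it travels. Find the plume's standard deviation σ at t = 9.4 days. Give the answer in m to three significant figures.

2.37 m

Dispersive spreading gives a Gaussian with σ² = 2Dt; advection only shifts the center.
σ = √(2 × 0.30 × 9.4) = 2.37 m.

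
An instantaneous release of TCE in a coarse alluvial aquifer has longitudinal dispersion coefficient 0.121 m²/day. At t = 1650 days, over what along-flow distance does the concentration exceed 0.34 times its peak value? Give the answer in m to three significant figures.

The plume is Gaussian with σ = √(2Dt) = √(2 × 0.121 × 1650) = 19.98 m.
C/C_peak = exp(−Δx²/(2σ²)) = 0.34 ⇒ Δx = σ·√(−2 ln 0.34) = 19.98 × 1.469 = 29.35 m.
Width = 2Δx = 58.7 m.

58.7 m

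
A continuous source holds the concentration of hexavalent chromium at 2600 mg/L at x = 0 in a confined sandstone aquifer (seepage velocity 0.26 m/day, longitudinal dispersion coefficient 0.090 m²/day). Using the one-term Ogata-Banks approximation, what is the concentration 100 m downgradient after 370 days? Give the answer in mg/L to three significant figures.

834 mg/L

For a continuous step input, C/C₀ ≈ ½·erfc((x−vt)/(2√(Dt))).
vt = 0.26 × 370 = 96.2 m and 2√(Dt) = 2√(0.090 × 370) = 11.54 m.
Argument (x−vt)/(2√(Dt)) = (100 − 96.2)/11.54 = 0.3293; ½·erfc(0.3293) = 0.3207.
C = 2600 × 0.3207 = 834 mg/L.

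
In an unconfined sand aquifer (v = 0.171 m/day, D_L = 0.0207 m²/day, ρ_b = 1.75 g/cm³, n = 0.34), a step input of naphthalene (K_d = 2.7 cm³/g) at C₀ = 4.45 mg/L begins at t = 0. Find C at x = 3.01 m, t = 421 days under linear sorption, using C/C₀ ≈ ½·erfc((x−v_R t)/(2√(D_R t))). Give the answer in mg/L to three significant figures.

4.25 mg/L

Retardation factor R = 1 + ρ_b·K_d/n = 1 + 1.75 × 2.7/0.34 = 14.90.
Sorption retards both mechanisms: v_R = v/R = 0.01148 m/day, D_R = D/R = 0.001389 m²/day.
v_R·t = 0.01148 × 421 = 4.83308 m; 2√(D_R t) = 1.529 m; argument = (3.01 − 4.83308)/1.529 = -1.192.
C = C₀ × ½·erfc(-1.192) = 4.45 × 0.9541 = 4.25 mg/L.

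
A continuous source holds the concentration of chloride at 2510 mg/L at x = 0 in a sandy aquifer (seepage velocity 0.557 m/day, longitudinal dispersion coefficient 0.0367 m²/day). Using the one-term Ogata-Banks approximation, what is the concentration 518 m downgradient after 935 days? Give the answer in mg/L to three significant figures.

For a continuous step input, C/C₀ ≈ ½·erfc((x−vt)/(2√(Dt))).
vt = 0.557 × 935 = 520.795 m and 2√(Dt) = 2√(0.0367 × 935) = 11.72 m.
Argument (x−vt)/(2√(Dt)) = (518 − 520.795)/11.72 = -0.2385; ½·erfc(-0.2385) = 0.6321.
C = 2510 × 0.6321 = 1590 mg/L.

1590 mg/L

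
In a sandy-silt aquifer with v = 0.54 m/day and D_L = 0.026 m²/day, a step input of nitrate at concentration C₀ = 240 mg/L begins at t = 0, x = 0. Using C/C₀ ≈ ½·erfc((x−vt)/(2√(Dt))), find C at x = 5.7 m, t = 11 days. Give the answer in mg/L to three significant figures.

150 mg/L

For a continuous step input, C/C₀ ≈ ½·erfc((x−vt)/(2√(Dt))).
vt = 0.54 × 11 = 5.94 m and 2√(Dt) = 2√(0.026 × 11) = 1.070 m.
Argument (x−vt)/(2√(Dt)) = (5.7 − 5.94)/1.070 = -0.2243; ½·erfc(-0.2243) = 0.6245.
C = 240 × 0.6245 = 150 mg/L.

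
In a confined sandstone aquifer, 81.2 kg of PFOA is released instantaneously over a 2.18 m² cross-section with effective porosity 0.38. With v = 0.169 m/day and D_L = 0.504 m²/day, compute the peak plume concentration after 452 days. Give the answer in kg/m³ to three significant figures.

1.83 kg/m³

The peak of an instantaneous 1D plume sits at x = vt; there the Gaussian factor is 1 and C_max = M/(n_e·A·√(4πDt)), where n_e·A is the pore area the mass is dissolved in.
√(4πDt) = √(4π × 0.504 × 452) = 53.50 m, so C_max = 81.2/(0.38 × 2.18 × 53.50) = 1.83 kg/m³.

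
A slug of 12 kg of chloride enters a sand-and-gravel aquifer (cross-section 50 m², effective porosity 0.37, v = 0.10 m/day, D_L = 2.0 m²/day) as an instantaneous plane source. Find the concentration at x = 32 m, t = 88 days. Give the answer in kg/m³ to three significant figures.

For an instantaneous plane source, C(x,t) = M/(n_e·A·√(4πDt)) · exp(−(x−vt)²/(4Dt)), with n_e·A the pore (flow) area.
Plume center vt = 0.10 × 88 = 8.8 m, so the well at 32 m is 23.2 m downgradient of the peak.
√(4πDt) = 47.03 m, giving peak height M/(n_e·A·√(4πDt)) = 12/(0.37 × 50 × 47.03) = 0.01379 kg/m³.
(x−vt)²/(4Dt) = (23.2)²/(4 × 2.0 × 88) = 0.7645; exp(−0.7645) = 0.4656.
C = 0.01379 × 0.4656 = 0.00642 kg/m³.

0.00642 kg/m³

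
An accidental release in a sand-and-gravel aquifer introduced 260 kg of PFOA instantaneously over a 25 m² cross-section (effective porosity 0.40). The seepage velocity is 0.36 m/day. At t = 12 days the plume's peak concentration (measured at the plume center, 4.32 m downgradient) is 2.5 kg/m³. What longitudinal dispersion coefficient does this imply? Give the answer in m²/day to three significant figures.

0.717 m²/day

At the plume center C_max = M/(n_e·A·√(4πDt)), so D = M²/(4πt·(n_e·A·C_max)²).
n_e·A·C_max = 0.40 × 25 × 2.5 = 25.00 kg/m.
D = 260²/(4π × 12 × 25.00²) = 0.717 m²/day.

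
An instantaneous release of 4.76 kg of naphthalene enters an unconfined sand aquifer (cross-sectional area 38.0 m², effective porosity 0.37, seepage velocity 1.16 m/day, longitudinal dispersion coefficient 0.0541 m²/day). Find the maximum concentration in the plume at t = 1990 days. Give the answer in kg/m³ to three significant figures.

0.00920 kg/m³

The peak of an instantaneous 1D plume sits at x = vt; there the Gaussian factor is 1 and C_max = M/(n_e·A·√(4πDt)), where n_e·A is the pore area the mass is dissolved in.
√(4πDt) = √(4π × 0.0541 × 1990) = 36.78 m, so C_max = 4.76/(0.37 × 38.0 × 36.78) = 0.00920 kg/m³.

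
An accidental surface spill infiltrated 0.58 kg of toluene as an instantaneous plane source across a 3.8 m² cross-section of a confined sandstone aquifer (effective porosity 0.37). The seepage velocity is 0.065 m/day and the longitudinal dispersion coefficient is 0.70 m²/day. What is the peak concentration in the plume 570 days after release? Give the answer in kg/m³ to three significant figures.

The peak of an instantaneous 1D plume sits at x = vt; there the Gaussian factor is 1 and C_max = M/(n_e·A·√(4πDt)), where n_e·A is the pore area the mass is dissolved in.
√(4πDt) = √(4π × 0.70 × 570) = 70.81 m, so C_max = 0.58/(0.37 × 3.8 × 70.81) = 0.00583 kg/m³.

0.00583 kg/m³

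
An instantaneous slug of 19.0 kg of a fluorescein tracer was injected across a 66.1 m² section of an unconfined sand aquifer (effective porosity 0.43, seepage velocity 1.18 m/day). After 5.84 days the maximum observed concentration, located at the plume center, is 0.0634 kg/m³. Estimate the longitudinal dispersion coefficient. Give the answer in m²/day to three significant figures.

1.51 m²/day

At the plume center C_max = M/(n_e·A·√(4πDt)), so D = M²/(4πt·(n_e·A·C_max)²).
n_e·A·C_max = 0.43 × 66.1 × 0.0634 = 1.802 kg/m.
D = 19.0²/(4π × 5.84 × 1.802²) = 1.51 m²/day.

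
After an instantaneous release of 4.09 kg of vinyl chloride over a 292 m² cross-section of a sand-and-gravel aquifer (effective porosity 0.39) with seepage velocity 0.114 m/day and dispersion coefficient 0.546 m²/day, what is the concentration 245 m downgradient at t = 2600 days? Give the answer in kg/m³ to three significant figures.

For an instantaneous plane source, C(x,t) = M/(n_e·A·√(4πDt)) · exp(−(x−vt)²/(4Dt)), with n_e·A the pore (flow) area.
Plume center vt = 0.114 × 2600 = 296.4 m, so the well at 245 m is 51.4 m upgradient of the peak.
√(4πDt) = 133.6 m, giving peak height M/(n_e·A·√(4πDt)) = 4.09/(0.39 × 292 × 133.6) = 0.0002688 kg/m³.
(x−vt)²/(4Dt) = (-51.4)²/(4 × 0.546 × 2600) = 0.4653; exp(−0.4653) = 0.6279.
C = 0.0002688 × 0.6279 = 0.000169 kg/m³.

0.000169 kg/m³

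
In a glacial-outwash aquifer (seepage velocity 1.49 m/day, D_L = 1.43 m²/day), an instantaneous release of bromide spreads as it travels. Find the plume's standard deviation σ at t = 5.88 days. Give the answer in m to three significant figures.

4.10 m

Dispersive spreading gives a Gaussian with σ² = 2Dt; advection only shifts the center.
σ = √(2 × 1.43 × 5.88) = 4.10 m.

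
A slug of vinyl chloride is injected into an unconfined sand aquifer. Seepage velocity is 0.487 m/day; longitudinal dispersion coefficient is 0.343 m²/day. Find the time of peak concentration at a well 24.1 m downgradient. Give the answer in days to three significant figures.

48.1 days

For the 1D instantaneous-source solution, setting ∂C/∂t = 0 at fixed x gives v²t² + 2Dt − x² = 0, so t = (√(D² + v²x²) − D)/v².
√(D² + v²x²) = √(0.343² + 0.487² × 24.1²) = 11.74; v² = 0.237169.
t = (11.74 − 0.343)/0.237169 = 48.1 days (vs. the pure-advection estimate x/v = 49.5 d).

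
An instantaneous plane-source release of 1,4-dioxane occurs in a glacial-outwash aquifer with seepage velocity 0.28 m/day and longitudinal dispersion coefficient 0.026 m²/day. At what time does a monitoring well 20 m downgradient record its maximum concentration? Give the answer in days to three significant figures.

71.1 days

For the 1D instantaneous-source solution, setting ∂C/∂t = 0 at fixed x gives v²t² + 2Dt − x² = 0, so t = (√(D² + v²x²) − D)/v².
√(D² + v²x²) = √(0.026² + 0.28² × 20²) = 5.600; v² = 0.0784.
t = (5.600 − 0.026)/0.0784 = 71.1 days (vs. the pure-advection estimate x/v = 71.4 d).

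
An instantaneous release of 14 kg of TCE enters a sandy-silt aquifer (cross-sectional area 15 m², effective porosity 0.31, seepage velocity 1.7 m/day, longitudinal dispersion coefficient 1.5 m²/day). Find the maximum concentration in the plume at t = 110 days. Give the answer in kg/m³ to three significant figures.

0.0661 kg/m³

The peak of an instantaneous 1D plume sits at x = vt; there the Gaussian factor is 1 and C_max = M/(n_e·A·√(4πDt)), where n_e·A is the pore area the mass is dissolved in.
√(4πDt) = √(4π × 1.5 × 110) = 45.54 m, so C_max = 14/(0.31 × 15 × 45.54) = 0.0661 kg/m³.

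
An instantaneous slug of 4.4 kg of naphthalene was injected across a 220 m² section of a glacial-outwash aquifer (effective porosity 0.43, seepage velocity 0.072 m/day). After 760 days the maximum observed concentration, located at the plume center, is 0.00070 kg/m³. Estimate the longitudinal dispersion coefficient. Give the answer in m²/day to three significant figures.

At the plume center C_max = M/(n_e·A·√(4πDt)), so D = M²/(4πt·(n_e·A·C_max)²).
n_e·A·C_max = 0.43 × 220 × 0.00070 = 0.06622 kg/m.
D = 4.4²/(4π × 760 × 0.06622²) = 0.462 m²/day.

0.462 m²/day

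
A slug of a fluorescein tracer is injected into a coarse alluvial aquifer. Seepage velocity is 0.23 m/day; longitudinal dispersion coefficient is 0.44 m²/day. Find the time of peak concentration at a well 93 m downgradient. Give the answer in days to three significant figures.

For the 1D instantaneous-source solution, setting ∂C/∂t = 0 at fixed x gives v²t² + 2Dt − x² = 0, so t = (√(D² + v²x²) − D)/v².
√(D² + v²x²) = √(0.44² + 0.23² × 93²) = 21.39; v² = 0.0529.
t = (21.39 − 0.44)/0.0529 = 396 days (vs. the pure-advection estimate x/v = 404 d).

396 days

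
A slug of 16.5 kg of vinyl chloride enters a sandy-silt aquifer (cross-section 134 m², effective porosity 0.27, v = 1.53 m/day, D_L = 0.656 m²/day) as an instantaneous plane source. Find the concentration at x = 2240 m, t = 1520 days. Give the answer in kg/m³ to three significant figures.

For an instantaneous plane source, C(x,t) = M/(n_e·A·√(4πDt)) · exp(−(x−vt)²/(4Dt)), with n_e·A the pore (flow) area.
Plume center vt = 1.53 × 1520 = 2325.6 m, so the well at 2240 m is 85.6 m upgradient of the peak.
√(4πDt) = 111.9 m, giving peak height M/(n_e·A·√(4πDt)) = 16.5/(0.27 × 134 × 111.9) = 0.004076 kg/m³.
(x−vt)²/(4Dt) = (-85.6)²/(4 × 0.656 × 1520) = 1.837; exp(−1.837) = 0.1593.
C = 0.004076 × 0.1593 = 0.000649 kg/m³.

0.000649 kg/m³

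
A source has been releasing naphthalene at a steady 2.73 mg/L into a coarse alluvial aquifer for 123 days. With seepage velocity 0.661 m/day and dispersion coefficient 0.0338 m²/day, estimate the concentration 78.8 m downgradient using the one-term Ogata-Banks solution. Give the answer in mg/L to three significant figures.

2.20 mg/L

For a continuous step input, C/C₀ ≈ ½·erfc((x−vt)/(2√(Dt))).
vt = 0.661 × 123 = 81.303 m and 2√(Dt) = 2√(0.0338 × 123) = 4.078 m.
Argument (x−vt)/(2√(Dt)) = (78.8 − 81.303)/4.078 = -0.6138; ½·erfc(-0.6138) = 0.8073.
C = 2.73 × 0.8073 = 2.20 mg/L.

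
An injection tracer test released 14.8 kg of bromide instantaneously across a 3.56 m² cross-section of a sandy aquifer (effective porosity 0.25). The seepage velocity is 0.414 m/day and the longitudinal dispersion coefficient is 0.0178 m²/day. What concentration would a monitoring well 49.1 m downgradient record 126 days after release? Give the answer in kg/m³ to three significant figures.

For an instantaneous plane source, C(x,t) = M/(n_e·A·√(4πDt)) · exp(−(x−vt)²/(4Dt)), with n_e·A the pore (flow) area.
Plume center vt = 0.414 × 126 = 52.164 m, so the well at 49.1 m is 3.064 m upgradient of the peak.
√(4πDt) = 5.309 m, giving peak height M/(n_e·A·√(4πDt)) = 14.8/(0.25 × 3.56 × 5.309) = 3.132 kg/m³.
(x−vt)²/(4Dt) = (-3.064)²/(4 × 0.0178 × 126) = 1.046; exp(−1.046) = 0.3513.
C = 3.132 × 0.3513 = 1.10 kg/m³.

1.10 kg/m³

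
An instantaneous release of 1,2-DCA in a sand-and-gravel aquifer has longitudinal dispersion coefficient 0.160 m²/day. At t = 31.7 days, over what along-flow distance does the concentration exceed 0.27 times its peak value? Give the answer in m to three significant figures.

The plume is Gaussian with σ = √(2Dt) = √(2 × 0.160 × 31.7) = 3.185 m.
C/C_peak = exp(−Δx²/(2σ²)) = 0.27 ⇒ Δx = σ·√(−2 ln 0.27) = 3.185 × 1.618 = 5.153 m.
Width = 2Δx = 10.3 m.

10.3 m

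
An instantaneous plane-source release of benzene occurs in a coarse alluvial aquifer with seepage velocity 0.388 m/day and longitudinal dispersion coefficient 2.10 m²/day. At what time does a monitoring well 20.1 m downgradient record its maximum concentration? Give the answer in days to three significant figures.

39.7 days

For the 1D instantaneous-source solution, setting ∂C/∂t = 0 at fixed x gives v²t² + 2Dt − x² = 0, so t = (√(D² + v²x²) − D)/v².
√(D² + v²x²) = √(2.10² + 0.388² × 20.1²) = 8.077; v² = 0.150544.
t = (8.077 − 2.10)/0.150544 = 39.7 days (vs. the pure-advection estimate x/v = 51.8 d).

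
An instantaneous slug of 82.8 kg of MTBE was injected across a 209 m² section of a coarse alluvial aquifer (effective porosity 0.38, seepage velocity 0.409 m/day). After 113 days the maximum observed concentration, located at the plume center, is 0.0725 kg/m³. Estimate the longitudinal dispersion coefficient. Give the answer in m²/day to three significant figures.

At the plume center C_max = M/(n_e·A·√(4πDt)), so D = M²/(4πt·(n_e·A·C_max)²).
n_e·A·C_max = 0.38 × 209 × 0.0725 = 5.758 kg/m.
D = 82.8²/(4π × 113 × 5.758²) = 0.146 m²/day.

0.146 m²/day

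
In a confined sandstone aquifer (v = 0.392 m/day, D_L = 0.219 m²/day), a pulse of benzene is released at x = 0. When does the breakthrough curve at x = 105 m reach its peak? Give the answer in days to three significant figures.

For the 1D instantaneous-source solution, setting ∂C/∂t = 0 at fixed x gives v²t² + 2Dt − x² = 0, so t = (√(D² + v²x²) − D)/v².
√(D² + v²x²) = √(0.219² + 0.392² × 105²) = 41.16; v² = 0.153664.
t = (41.16 − 0.219)/0.153664 = 266 days (vs. the pure-advection estimate x/v = 268 d).

266 days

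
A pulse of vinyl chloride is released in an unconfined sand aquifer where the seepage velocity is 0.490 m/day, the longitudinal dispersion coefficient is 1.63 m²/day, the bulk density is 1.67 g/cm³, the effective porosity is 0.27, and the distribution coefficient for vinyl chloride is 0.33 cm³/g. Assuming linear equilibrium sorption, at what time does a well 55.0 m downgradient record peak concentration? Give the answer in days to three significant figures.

Retardation factor R = 1 + ρ_b·K_d/n = 1 + 1.67 × 0.33/0.27 = 3.041.
Sorption retards both mechanisms: v_R = v/R = 0.1611 m/day, D_R = D/R = 0.5360 m²/day.
Peak time from v_R²t² + 2D_R t − x² = 0: t = (√(D_R² + v_R²x²) − D_R)/v_R².
√(D_R² + v_R²x²) = √(0.5360² + 0.1611² × 55.0²) = 8.877; v_R² = 0.02595.
t = (8.877 − 0.5360)/0.02595 = 321 days.

321 days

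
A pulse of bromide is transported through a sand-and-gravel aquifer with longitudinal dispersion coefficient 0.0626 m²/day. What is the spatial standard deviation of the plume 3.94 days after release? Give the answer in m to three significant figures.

0.702 m

Dispersive spreading gives a Gaussian with σ² = 2Dt; advection only shifts the center.
σ = √(2 × 0.0626 × 3.94) = 0.702 m.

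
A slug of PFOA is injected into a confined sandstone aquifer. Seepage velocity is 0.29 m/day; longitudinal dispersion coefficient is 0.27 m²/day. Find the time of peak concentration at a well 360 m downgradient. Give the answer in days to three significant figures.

1240 days

For the 1D instantaneous-source solution, setting ∂C/∂t = 0 at fixed x gives v²t² + 2Dt − x² = 0, so t = (√(D² + v²x²) − D)/v².
√(D² + v²x²) = √(0.27² + 0.29² × 360²) = 104.4; v² = 0.0841.
t = (104.4 − 0.27)/0.0841 = 1240 days (vs. the pure-advection estimate x/v = 1240 d).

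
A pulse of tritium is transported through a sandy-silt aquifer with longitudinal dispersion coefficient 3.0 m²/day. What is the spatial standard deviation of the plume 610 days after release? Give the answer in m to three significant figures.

60.5 m

Dispersive spreading gives a Gaussian with σ² = 2Dt; advection only shifts the center.
σ = √(2 × 3.0 × 610) = 60.5 m.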